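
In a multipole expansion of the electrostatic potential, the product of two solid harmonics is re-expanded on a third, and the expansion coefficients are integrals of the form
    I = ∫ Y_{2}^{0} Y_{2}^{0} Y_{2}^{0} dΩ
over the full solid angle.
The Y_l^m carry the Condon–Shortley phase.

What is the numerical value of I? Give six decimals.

0.180224

Rules hold: Σm=0, L=6 even, 0≤2≤4.
N = 5·5·5 = 125
Δ = 2!·2!·2!/7! = 1/630
Racah Σ t=0..2: t=0:+1/8 t=1:−1/1 t=2:+1/8 = -3/4
⇒ 3j(2 2 2; 0 0 0)² = 2/35, sgn -1
(m-triple is (0,0,0) — same symbol as above.)
4πI² = N·(3j₀)²·(3jₘ)² = 20/49
I = +1·√(0.408163/4π) = 0.18022375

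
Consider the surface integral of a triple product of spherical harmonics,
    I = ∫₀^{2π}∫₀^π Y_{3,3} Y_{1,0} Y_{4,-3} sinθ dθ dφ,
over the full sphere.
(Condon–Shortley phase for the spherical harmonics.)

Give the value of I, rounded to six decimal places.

-0.162868

m-sum 0 ✓  L=8 even ✓  2≤4≤4 ✓
Π(2lᵢ+1) = 7×3×9 = 189
triangle coeff Δ(3,1,4) = 1/252
Σ_t [0,0]: t=0:+1/36 = 1/36
(3j)²=4/63 [(3 1 4; 0 0 0)], sign=+1
Σ_t [0,0]: t=0:+1/720 = 1/720
(3j)²=1/36 [(3 1 4; 3 0 -3)], sign=-1
⇒ 4πI² = 1/3
I = (-1)√(1/3/(4π)) = -0.16286750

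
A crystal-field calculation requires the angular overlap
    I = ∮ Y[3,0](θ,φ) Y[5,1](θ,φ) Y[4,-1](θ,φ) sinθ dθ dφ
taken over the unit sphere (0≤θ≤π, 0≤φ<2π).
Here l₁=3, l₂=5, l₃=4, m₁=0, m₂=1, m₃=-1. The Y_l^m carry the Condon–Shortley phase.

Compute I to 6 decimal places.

-0.115089

Checks pass: Σm=0; 12 even; l₃=4∈[2,8].
(2·3+1)(2·5+1)(2·4+1) = 693
Δ: 4! 2! 6! / 13! → 1/180180
sum: t=1:−1/576 t=2:+1/144 t=3:−1/576 = 1/288
3j²(3 5 4; 0 0 0) = Δ·Π!·Σ² = 20/1001  (sign +1)
sum: t=1:−1/1440 t=2:+1/192 t=3:−1/432 = 19/8640
3j²(3 5 4; 0 1 -1) = Δ·Π!·Σ² = 361/30030  (sign -1)
combine: 4πI² = 693·20/1001·361/30030 = 2166/13013
take √, sign -1: I = -0.11508947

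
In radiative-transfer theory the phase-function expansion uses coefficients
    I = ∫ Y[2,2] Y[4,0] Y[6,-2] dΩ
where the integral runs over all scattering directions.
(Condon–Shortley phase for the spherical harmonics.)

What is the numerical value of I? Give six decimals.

m-sum 0 ✓  L=12 even ✓  2≤6≤6 ✓
Π(2lᵢ+1) = 5×9×13 = 585
triangle coeff Δ(2,4,6) = 1/6435
Σ_t [0,0]: t=0:+1/2304 = 1/2304
(3j)²=5/143 [(2 4 6; 0 0 0)], sign=+1
Σ_t [0,0]: t=0:+1/13824 = 1/13824
(3j)²=14/1287 [(2 4 6; 2 0 -2)], sign=+1
⇒ 4πI² = 350/1573
I = (+1)√(350/1573/(4π)) = 0.13306527

0.133065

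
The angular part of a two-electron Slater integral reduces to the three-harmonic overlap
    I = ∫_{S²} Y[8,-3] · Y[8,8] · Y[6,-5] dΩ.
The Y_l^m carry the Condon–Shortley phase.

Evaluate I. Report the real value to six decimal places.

m-sum 0 ✓  L=22 even ✓  0≤6≤16 ✓
Π(2lᵢ+1) = 17×17×13 = 3757
triangle coeff Δ(8,8,6) = 1/13742520792
Σ_t [2,8]: t=2:+1/41803776000 t=3:−1/435456000 t=4:+1/39813120 t=5:−1/18662400 t=6:+1/39813120 t=7:−1/435456000 t=8:+1/41803776000 = -11/1393459200
(3j)²=600/96577 [(8 8 6; 0 0 0)], sign=-1
Σ_t [10,10]: t=10:+1/313528320000 = 1/313528320000
(3j)²=22/7429 [(8 8 6; -3 8 -5)], sign=-1
⇒ 4πI² = 13200/190969
I = (+1)√(13200/190969/(4π)) = 0.07416527

0.074165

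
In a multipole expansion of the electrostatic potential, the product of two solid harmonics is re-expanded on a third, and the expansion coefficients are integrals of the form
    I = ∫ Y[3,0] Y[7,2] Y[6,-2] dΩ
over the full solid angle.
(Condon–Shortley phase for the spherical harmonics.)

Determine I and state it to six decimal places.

0.080527

m-sum 0 ✓  L=16 even ✓  4≤6≤10 ✓
Π(2lᵢ+1) = 7×15×13 = 1365
triangle coeff Δ(3,7,6) = 1/2042040
Σ_t [1,3]: t=1:−1/207360 t=2:+1/57600 t=3:−1/207360 = 1/129600
(3j)²=168/12155 [(3 7 6; 0 0 0)], sign=+1
Σ_t [1,3]: t=1:−1/967680 t=2:+1/120960 t=3:−1/207360 = 1/414720
(3j)²=21/4862 [(3 7 6; 0 2 -2)], sign=+1
⇒ 4πI² = 37044/454597
I = (+1)√(37044/454597/(4π)) = 0.08052685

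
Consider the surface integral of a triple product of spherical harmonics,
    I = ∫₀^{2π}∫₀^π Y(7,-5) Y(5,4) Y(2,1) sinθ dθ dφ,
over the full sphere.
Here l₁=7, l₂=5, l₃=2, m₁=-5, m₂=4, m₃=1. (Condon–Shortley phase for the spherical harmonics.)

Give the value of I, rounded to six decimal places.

Checks pass: Σm=0; 14 even; l₃=2∈[2,12].
(2·7+1)(2·5+1)(2·2+1) = 825
Δ: 10! 4! 0! / 15! → 1/15015
sum: t=5:−1/57600 = -1/57600
3j²(7 5 2; 0 0 0) = Δ·Π!·Σ² = 21/715  (sign -1)
sum: t=9:−1/2177280 = -1/2177280
3j²(7 5 2; -5 4 1) = Δ·Π!·Σ² = 8/273  (sign +1)
combine: 4πI² = 825·21/715·8/273 = 120/169
take √, sign -1: I = -0.23770720

-0.237707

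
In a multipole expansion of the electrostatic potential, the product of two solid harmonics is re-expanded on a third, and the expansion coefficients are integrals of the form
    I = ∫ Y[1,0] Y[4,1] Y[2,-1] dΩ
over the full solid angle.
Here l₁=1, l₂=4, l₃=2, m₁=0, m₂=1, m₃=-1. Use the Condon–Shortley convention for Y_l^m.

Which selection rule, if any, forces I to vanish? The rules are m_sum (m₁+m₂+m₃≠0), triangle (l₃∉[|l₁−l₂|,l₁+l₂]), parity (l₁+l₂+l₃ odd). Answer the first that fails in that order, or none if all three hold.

triangle

azimuthal sum: 0 + 1 − 1 = 0  ✓
3 ≤ 2 ≤ 5 (triangle on l)  ✗
L = 1 + 4 + 2 = 7 (odd)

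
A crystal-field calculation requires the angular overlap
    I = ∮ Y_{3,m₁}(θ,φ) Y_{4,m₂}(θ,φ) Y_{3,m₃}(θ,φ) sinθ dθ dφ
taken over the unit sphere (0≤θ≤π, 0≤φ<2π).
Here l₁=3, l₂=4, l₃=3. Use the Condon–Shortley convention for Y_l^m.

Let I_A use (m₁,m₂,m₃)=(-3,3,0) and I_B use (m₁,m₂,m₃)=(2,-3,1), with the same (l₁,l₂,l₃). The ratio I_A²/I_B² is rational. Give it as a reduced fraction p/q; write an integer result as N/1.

9/2

Shared (l₁,l₂,l₃)=(3,4,3): N and (l;000)² cancel in I_A²/I_B².
A: Δ = 4!·2!·4!/11! = 1/34650; Racah Σ t=4..4: t=4:+1/288 = 1/288; ⇒ 3j(3 4 3; -3 3 0)² = 1/22, sgn -1
B: Δ = 4!·2!·4!/11! = 1/34650; Racah Σ t=0..1: t=0:+1/144 t=1:−1/288 = 1/288; ⇒ 3j(3 4 3; 2 -3 1)² = 1/99, sgn +1
I_A²/I_B² = (1/22)/(1/99) = 9/2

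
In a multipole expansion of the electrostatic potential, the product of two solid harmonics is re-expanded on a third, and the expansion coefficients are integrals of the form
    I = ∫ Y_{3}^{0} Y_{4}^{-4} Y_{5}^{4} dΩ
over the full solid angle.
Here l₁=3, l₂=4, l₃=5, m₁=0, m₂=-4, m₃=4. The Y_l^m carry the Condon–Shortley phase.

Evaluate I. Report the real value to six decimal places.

Rules hold: Σm=0, L=12 even, 1≤5≤7.
N = 7·9·11 = 693
Δ = 2!·4!·6!/13! = 1/180180
Racah Σ t=0..2: t=0:+1/576 t=1:−1/144 t=2:+1/576 = -1/288
⇒ 3j(3 4 5; 0 0 0)² = 20/1001, sgn +1
Racah Σ t=0..0: t=0:+1/8640 = 1/8640
⇒ 3j(3 4 5; 0 -4 4)² = 28/715, sgn -1
4πI² = N·(3j₀)²·(3jₘ)² = 1008/1859
I = -1·√(0.542227/4π) = -0.20772350

-0.207724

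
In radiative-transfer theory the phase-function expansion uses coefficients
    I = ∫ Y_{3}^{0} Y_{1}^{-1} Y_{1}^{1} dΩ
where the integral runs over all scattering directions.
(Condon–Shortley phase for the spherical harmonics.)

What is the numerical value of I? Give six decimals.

0.000000

triangle: need 2≤l₃≤4, have 1; I=0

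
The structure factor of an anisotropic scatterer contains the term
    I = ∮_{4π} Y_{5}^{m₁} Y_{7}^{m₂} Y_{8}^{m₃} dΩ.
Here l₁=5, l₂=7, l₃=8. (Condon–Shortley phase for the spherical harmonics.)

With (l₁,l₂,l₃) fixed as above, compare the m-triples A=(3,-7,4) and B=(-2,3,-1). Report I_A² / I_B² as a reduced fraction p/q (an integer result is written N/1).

l's match ⇒ only the (l;m) 3-j factors differ between A and B.
A: triangle coeff Δ(5,7,8) = 1/814773960; Σ_t [0,0]: t=0:+1/4180377600 = 1/4180377600; (3j)²=11/1938 [(5 7 8; 3 -7 4)], sign=+1
B: triangle coeff Δ(5,7,8) = 1/814773960; Σ_t [1,4]: t=1:−1/1567641600 t=2:+1/38707200 t=3:−1/8709120 t=4:+1/14929920 = -71/3135283200; (3j)²=5041/1662804 [(5 7 8; -2 3 -1)], sign=+1
I_A²/I_B² = (11/1938)/(5041/1662804) = 9438/5041

9438/5041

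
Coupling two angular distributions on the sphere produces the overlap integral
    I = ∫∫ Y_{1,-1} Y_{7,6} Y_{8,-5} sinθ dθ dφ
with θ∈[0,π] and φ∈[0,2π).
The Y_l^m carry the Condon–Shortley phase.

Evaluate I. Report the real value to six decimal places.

-0.052996

m-sum 0 ✓  L=16 even ✓  6≤8≤8 ✓
Π(2lᵢ+1) = 3×15×17 = 765
triangle coeff Δ(1,7,8) = 1/2040
Σ_t [0,0]: t=0:+1/25401600 = 1/25401600
(3j)²=8/255 [(1 7 8; 0 0 0)], sign=+1
Σ_t [0,0]: t=0:+1/12454041600 = 1/12454041600
(3j)²=1/680 [(1 7 8; -1 6 -5)], sign=-1
⇒ 4πI² = 3/85
I = (-1)√(3/85/(4π)) = -0.05299638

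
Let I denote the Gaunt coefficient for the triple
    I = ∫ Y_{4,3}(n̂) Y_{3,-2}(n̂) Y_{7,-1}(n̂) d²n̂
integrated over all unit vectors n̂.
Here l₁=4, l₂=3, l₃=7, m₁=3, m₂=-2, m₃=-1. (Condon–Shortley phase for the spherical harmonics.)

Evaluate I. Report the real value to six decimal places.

-0.046682

m-sum 0 ✓  L=14 even ✓  1≤7≤7 ✓
Π(2lᵢ+1) = 9×7×15 = 945
triangle coeff Δ(4,3,7) = 1/45045
Σ_t [0,0]: t=0:+1/20736 = 1/20736
(3j)²=35/1287 [(4 3 7; 0 0 0)], sign=-1
Σ_t [0,0]: t=0:+1/604800 = 1/604800
(3j)²=16/15015 [(4 3 7; 3 -2 -1)], sign=+1
⇒ 4πI² = 560/20449
I = (-1)√(560/20449/(4π)) = -0.04668239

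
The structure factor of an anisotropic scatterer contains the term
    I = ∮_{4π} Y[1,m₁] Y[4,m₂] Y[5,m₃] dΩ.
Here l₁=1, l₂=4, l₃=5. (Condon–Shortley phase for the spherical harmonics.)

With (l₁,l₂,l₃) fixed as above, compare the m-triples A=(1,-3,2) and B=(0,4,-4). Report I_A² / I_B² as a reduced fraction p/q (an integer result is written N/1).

Same 1,4,5: normalisation and zero-m 3j drop out of the ratio.
A: Δ: 0! 2! 8! / 11! → 1/495; sum: t=0:+1/10080 = 1/10080; 3j²(1 4 5; 1 -3 2) = Δ·Π!·Σ² = 1/165  (sign -1)
B: Δ: 0! 2! 8! / 11! → 1/495; sum: t=0:+1/40320 = 1/40320; 3j²(1 4 5; 0 4 -4) = Δ·Π!·Σ² = 1/55  (sign -1)
I_A²/I_B² = (1/165)/(1/55) = 1/3

1/3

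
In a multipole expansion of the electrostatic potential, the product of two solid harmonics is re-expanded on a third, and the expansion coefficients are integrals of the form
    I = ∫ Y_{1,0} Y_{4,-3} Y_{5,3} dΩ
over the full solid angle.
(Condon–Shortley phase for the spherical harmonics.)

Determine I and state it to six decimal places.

m-sum 0 ✓  L=10 even ✓  3≤5≤5 ✓
Π(2lᵢ+1) = 3×9×11 = 297
triangle coeff Δ(1,4,5) = 1/495
Σ_t [0,0]: t=0:+1/576 = 1/576
(3j)²=5/99 [(1 4 5; 0 0 0)], sign=-1
Σ_t [0,0]: t=0:+1/5040 = 1/5040
(3j)²=16/495 [(1 4 5; 0 -3 3)], sign=+1
⇒ 4πI² = 16/33
I = (-1)√(16/33/(4π)) = -0.19642560

-0.196426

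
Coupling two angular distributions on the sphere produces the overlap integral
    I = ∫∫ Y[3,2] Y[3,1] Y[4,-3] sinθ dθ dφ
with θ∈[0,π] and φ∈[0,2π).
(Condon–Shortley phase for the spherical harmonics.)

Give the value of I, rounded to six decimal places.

Checks pass: Σm=0; 10 even; l₃=4∈[0,6].
(2·3+1)(2·3+1)(2·4+1) = 441
Δ: 2! 4! 4! / 11! → 1/34650
sum: t=0:+1/72 t=1:−1/16 t=2:+1/72 = -5/144
3j²(3 3 4; 0 0 0) = Δ·Π!·Σ² = 2/77  (sign -1)
sum: t=0:+1/288 t=1:−1/144 = -1/288
3j²(3 3 4; 2 1 -3) = Δ·Π!·Σ² = 1/99  (sign +1)
combine: 4πI² = 441·2/77·1/99 = 14/121
take √, sign -1: I = -0.09595473

-0.095955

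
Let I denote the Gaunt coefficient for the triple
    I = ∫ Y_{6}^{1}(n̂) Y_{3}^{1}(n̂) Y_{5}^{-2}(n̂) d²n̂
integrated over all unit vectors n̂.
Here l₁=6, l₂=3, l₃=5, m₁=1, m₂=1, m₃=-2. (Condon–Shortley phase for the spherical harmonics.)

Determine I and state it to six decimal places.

0.080575

m-sum 0 ✓  L=14 even ✓  3≤5≤9 ✓
Π(2lᵢ+1) = 13×7×11 = 1001
triangle coeff Δ(6,3,5) = 1/675675
Σ_t [1,3]: t=1:−1/8640 t=2:+1/2304 t=3:−1/8640 = 7/34560
(3j)²=7/429 [(6 3 5; 0 0 0)], sign=-1
Σ_t [2,4]: t=2:+1/5760 t=3:−1/8640 t=4:+1/241920 = 1/16128
(3j)²=5/1001 [(6 3 5; 1 1 -2)], sign=-1
⇒ 4πI² = 35/429
I = (+1)√(35/429/(4π)) = 0.08057502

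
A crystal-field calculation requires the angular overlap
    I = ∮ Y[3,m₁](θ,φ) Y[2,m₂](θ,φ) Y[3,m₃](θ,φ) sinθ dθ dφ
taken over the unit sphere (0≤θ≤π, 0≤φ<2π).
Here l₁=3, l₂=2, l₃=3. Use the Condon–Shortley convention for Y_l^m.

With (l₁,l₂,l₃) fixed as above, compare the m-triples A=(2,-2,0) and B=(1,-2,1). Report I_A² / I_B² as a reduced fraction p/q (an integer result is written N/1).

Same 3,2,3: normalisation and zero-m 3j drop out of the ratio.
A: Δ: 2! 4! 2! / 9! → 1/3780; sum: t=0:+1/24 = 1/24; 3j²(3 2 3; 2 -2 0) = Δ·Π!·Σ² = 1/21  (sign -1)
B: Δ: 2! 4! 2! / 9! → 1/3780; sum: t=0:+1/16 = 1/16; 3j²(3 2 3; 1 -2 1) = Δ·Π!·Σ² = 2/35  (sign +1)
I_A²/I_B² = (1/21)/(2/35) = 5/6

5/6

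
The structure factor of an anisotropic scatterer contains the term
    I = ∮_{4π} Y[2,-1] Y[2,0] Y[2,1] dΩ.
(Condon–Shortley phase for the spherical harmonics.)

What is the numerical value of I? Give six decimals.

Rules hold: Σm=0, L=6 even, 0≤2≤4.
N = 5·5·5 = 125
Δ = 2!·2!·2!/7! = 1/630
Racah Σ t=0..2: t=0:+1/8 t=1:−1/1 t=2:+1/8 = -3/4
⇒ 3j(2 2 2; 0 0 0)² = 2/35, sgn -1
Racah Σ t=1..2: t=1:−1/2 t=2:+1/4 = -1/4
⇒ 3j(2 2 2; -1 0 1)² = 1/70, sgn +1
4πI² = N·(3j₀)²·(3jₘ)² = 5/49
I = -1·√(0.102041/4π) = -0.09011188

-0.090112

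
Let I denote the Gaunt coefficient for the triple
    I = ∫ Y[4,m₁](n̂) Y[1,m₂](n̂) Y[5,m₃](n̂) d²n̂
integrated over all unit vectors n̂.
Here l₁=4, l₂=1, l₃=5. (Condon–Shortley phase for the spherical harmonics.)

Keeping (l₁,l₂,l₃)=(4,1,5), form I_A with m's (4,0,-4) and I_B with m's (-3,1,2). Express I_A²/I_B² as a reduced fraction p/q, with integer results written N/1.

3/1

Shared (l₁,l₂,l₃)=(4,1,5): N and (l;000)² cancel in I_A²/I_B².
A: Δ = 0!·8!·2!/11! = 1/495; Racah Σ t=0..0: t=0:+1/40320 = 1/40320; ⇒ 3j(4 1 5; 4 0 -4)² = 1/55, sgn -1
B: Δ = 0!·8!·2!/11! = 1/495; Racah Σ t=0..0: t=0:+1/10080 = 1/10080; ⇒ 3j(4 1 5; -3 1 2)² = 1/165, sgn -1
I_A²/I_B² = (1/55)/(1/165) = 3/1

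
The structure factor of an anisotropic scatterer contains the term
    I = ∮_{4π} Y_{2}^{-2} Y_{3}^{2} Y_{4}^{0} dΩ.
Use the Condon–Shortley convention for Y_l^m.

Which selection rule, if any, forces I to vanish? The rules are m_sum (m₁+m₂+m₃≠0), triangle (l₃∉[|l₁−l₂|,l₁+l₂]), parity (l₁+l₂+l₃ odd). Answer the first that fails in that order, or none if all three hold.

Σmᵢ = 0  ✓
l₃∈[|l₁−l₂|,l₁+l₂]=[1,5], have l₃=4  ✓
Σlᵢ = 9 ⇒ odd  ✗

parity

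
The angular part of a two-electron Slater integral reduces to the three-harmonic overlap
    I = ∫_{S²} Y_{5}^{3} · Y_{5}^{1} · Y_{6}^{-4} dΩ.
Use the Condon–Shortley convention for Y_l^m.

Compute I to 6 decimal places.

-0.069086

m-sum 0 ✓  L=16 even ✓  0≤6≤10 ✓
Π(2lᵢ+1) = 11×11×13 = 1573
triangle coeff Δ(5,5,6) = 1/28588560
Σ_t [0,4]: t=0:+1/345600 t=1:−1/13824 t=2:+1/5184 t=3:−1/13824 t=4:+1/345600 = 7/129600
(3j)²=80/7293 [(5 5 6; 0 0 0)], sign=+1
Σ_t [0,2]: t=0:+1/829440 t=1:−1/86400 t=2:+1/138240 = -13/4147200
(3j)²=13/3740 [(5 5 6; 3 1 -4)], sign=-1
⇒ 4πI² = 52/867
I = (-1)√(52/867/(4π)) = -0.06908555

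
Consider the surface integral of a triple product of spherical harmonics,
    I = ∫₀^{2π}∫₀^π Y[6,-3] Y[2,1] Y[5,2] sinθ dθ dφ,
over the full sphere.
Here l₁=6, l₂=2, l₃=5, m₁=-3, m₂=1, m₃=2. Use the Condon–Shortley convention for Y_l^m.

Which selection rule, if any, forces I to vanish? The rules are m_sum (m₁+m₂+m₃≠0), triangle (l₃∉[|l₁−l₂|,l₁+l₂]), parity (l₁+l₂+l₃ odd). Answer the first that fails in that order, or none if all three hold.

azimuthal sum: -3 + 1 + 2 = 0  ✓
4 ≤ 5 ≤ 8 (triangle on l)  ✓
L = 6 + 2 + 5 = 13 (odd)  ✗

parity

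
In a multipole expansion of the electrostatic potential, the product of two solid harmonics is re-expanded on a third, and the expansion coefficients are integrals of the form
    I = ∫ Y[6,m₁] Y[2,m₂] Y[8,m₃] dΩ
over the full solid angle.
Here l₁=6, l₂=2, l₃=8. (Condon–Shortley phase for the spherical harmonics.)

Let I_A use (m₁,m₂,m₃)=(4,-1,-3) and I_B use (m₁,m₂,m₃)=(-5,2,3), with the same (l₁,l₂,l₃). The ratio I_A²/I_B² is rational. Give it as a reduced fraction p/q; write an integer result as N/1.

22/1

l's match ⇒ only the (l;m) 3-j factors differ between A and B.
A: triangle coeff Δ(6,2,8) = 1/30940; Σ_t [0,0]: t=0:+1/43545600 = 1/43545600; (3j)²=11/3094 [(6 2 8; 4 -1 -3)], sign=-1
B: triangle coeff Δ(6,2,8) = 1/30940; Σ_t [0,0]: t=0:+1/958003200 = 1/958003200; (3j)²=1/6188 [(6 2 8; -5 2 3)], sign=-1
I_A²/I_B² = (11/3094)/(1/6188) = 22/1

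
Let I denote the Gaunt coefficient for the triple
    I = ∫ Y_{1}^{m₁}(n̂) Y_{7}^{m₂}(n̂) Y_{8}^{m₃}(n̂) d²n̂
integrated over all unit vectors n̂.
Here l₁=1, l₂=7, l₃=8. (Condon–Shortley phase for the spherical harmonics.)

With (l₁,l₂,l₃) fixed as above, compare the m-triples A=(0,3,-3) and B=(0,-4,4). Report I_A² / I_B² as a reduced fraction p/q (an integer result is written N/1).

Same 1,7,8: normalisation and zero-m 3j drop out of the ratio.
A: Δ: 0! 2! 14! / 17! → 1/2040; sum: t=0:+1/87091200 = 1/87091200; 3j²(1 7 8; 0 3 -3) = Δ·Π!·Σ² = 11/408  (sign -1)
B: Δ: 0! 2! 14! / 17! → 1/2040; sum: t=0:+1/239500800 = 1/239500800; 3j²(1 7 8; 0 -4 4) = Δ·Π!·Σ² = 2/85  (sign +1)
I_A²/I_B² = (11/408)/(2/85) = 55/48

55/48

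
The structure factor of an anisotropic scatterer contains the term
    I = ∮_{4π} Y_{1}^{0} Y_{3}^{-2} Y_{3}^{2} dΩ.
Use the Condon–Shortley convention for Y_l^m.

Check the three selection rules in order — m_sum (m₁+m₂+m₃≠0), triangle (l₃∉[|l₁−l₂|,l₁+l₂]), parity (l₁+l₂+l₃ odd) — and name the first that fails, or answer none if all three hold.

parity

azimuthal sum: 0 − 2 + 2 = 0  ✓
2 ≤ 3 ≤ 4 (triangle on l)  ✓
L = 1 + 3 + 3 = 7 (odd)  ✗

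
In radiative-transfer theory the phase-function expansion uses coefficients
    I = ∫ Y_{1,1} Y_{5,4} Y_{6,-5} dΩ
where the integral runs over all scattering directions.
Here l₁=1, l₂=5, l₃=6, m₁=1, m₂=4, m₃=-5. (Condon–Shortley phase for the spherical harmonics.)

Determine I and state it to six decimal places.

-0.303018

m-sum 0 ✓  L=12 even ✓  4≤6≤6 ✓
Π(2lᵢ+1) = 3×11×13 = 429
triangle coeff Δ(1,5,6) = 1/858
Σ_t [0,0]: t=0:+1/14400 = 1/14400
(3j)²=6/143 [(1 5 6; 0 0 0)], sign=+1
Σ_t [0,0]: t=0:+1/725760 = 1/725760
(3j)²=5/78 [(1 5 6; 1 4 -5)], sign=-1
⇒ 4πI² = 15/13
I = (-1)√(15/13/(4π)) = -0.30301841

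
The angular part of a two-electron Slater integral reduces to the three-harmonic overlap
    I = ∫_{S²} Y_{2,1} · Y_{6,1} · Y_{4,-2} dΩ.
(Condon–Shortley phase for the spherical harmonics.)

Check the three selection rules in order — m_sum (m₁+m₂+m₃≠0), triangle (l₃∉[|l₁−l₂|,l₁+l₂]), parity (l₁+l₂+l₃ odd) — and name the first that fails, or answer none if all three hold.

Σmᵢ = 0  ✓
l₃∈[|l₁−l₂|,l₁+l₂]=[4,8], have l₃=4  ✓
Σlᵢ = 12 ⇒ even  ✓

none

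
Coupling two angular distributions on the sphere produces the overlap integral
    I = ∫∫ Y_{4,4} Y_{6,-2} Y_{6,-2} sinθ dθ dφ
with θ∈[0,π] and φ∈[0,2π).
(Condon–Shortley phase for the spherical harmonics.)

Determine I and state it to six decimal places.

0.176698

m-sum 0 ✓  L=16 even ✓  2≤6≤10 ✓
Π(2lᵢ+1) = 9×13×13 = 1521
triangle coeff Δ(4,6,6) = 1/15315300
Σ_t [0,4]: t=0:+1/829440 t=1:−1/25920 t=2:+1/9216 t=3:−1/25920 t=4:+1/829440 = 7/207360
(3j)²=28/2431 [(4 6 6; 0 0 0)], sign=+1
Σ_t [0,0]: t=0:+1/331776 = 1/331776
(3j)²=490/21879 [(4 6 6; 4 -2 -2)], sign=+1
⇒ 4πI² = 13720/34969
I = (+1)√(13720/34969/(4π)) = 0.17669755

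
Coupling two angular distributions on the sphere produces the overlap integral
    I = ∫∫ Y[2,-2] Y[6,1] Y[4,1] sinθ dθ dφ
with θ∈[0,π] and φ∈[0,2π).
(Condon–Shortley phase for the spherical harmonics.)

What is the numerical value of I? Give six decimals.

-0.094091

Checks pass: Σm=0; 12 even; l₃=4∈[4,8].
(2·2+1)(2·6+1)(2·4+1) = 585
Δ: 4! 0! 8! / 13! → 1/6435
sum: t=2:+1/2304 = 1/2304
3j²(2 6 4; 0 0 0) = Δ·Π!·Σ² = 5/143  (sign +1)
sum: t=4:+1/17280 = 1/17280
3j²(2 6 4; -2 1 1) = Δ·Π!·Σ² = 7/1287  (sign -1)
combine: 4πI² = 585·5/143·7/1287 = 175/1573
take √, sign -1: I = -0.09409136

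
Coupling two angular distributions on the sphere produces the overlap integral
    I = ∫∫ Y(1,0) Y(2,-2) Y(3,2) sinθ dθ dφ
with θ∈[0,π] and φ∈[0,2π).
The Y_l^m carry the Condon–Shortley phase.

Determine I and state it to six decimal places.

Rules hold: Σm=0, L=6 even, 1≤3≤3.
N = 3·5·7 = 105
Δ = 0!·2!·4!/7! = 1/105
Racah Σ t=0..0: t=0:+1/4 = 1/4
⇒ 3j(1 2 3; 0 0 0)² = 3/35, sgn -1
Racah Σ t=0..0: t=0:+1/24 = 1/24
⇒ 3j(1 2 3; 0 -2 2)² = 1/21, sgn -1
4πI² = N·(3j₀)²·(3jₘ)² = 3/7
I = +1·√(0.428571/4π) = 0.18467439

0.184674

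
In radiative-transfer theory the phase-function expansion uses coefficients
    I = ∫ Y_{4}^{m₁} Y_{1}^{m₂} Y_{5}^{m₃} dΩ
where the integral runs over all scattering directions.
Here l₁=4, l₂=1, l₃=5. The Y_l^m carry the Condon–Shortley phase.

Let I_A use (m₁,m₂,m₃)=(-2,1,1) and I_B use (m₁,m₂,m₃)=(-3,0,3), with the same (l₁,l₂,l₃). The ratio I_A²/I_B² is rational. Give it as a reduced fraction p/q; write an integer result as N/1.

Shared (l₁,l₂,l₃)=(4,1,5): N and (l;000)² cancel in I_A²/I_B².
A: Δ = 0!·8!·2!/11! = 1/495; Racah Σ t=0..0: t=0:+1/2880 = 1/2880; ⇒ 3j(4 1 5; -2 1 1)² = 2/165, sgn +1
B: Δ = 0!·8!·2!/11! = 1/495; Racah Σ t=0..0: t=0:+1/5040 = 1/5040; ⇒ 3j(4 1 5; -3 0 3)² = 16/495, sgn +1
I_A²/I_B² = (2/165)/(16/495) = 3/8

3/8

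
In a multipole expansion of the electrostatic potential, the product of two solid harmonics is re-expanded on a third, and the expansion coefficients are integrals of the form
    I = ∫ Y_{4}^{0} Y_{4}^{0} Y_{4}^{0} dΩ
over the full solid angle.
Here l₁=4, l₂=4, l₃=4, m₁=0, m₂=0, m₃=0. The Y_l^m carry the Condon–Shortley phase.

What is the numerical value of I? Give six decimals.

0.136961

Rules hold: Σm=0, L=12 even, 0≤4≤8.
N = 9·9·9 = 729
Δ = 4!·4!·4!/13! = 1/450450
Racah Σ t=0..4: t=0:+1/13824 t=1:−1/216 t=2:+1/64 t=3:−1/216 t=4:+1/13824 = 5/768
⇒ 3j(4 4 4; 0 0 0)² = 18/1001, sgn +1
(m-triple is (0,0,0) — same symbol as above.)
4πI² = N·(3j₀)²·(3jₘ)² = 236196/1002001
I = +1·√(0.235724/4π) = 0.13696111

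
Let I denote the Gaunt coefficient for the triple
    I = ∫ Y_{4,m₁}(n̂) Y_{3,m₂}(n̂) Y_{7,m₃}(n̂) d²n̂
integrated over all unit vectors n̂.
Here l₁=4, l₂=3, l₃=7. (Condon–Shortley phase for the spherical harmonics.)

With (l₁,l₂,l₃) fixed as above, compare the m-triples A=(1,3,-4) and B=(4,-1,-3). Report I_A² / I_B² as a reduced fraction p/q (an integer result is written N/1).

l's match ⇒ only the (l;m) 3-j factors differ between A and B.
A: triangle coeff Δ(4,3,7) = 1/45045; Σ_t [0,0]: t=0:+1/518400 = 1/518400; (3j)²=2/195 [(4 3 7; 1 3 -4)], sign=-1
B: triangle coeff Δ(4,3,7) = 1/45045; Σ_t [0,0]: t=0:+1/1935360 = 1/1935360; (3j)²=1/1001 [(4 3 7; 4 -1 -3)], sign=+1
I_A²/I_B² = (2/195)/(1/1001) = 154/15

154/15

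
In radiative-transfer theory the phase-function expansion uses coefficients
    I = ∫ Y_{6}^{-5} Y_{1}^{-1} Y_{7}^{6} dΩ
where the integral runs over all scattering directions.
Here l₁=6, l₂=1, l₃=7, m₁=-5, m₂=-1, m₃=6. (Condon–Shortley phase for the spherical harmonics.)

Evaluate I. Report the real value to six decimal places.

0.309019

m-sum 0 ✓  L=14 even ✓  5≤7≤7 ✓
Π(2lᵢ+1) = 13×3×15 = 585
triangle coeff Δ(6,1,7) = 1/1365
Σ_t [0,0]: t=0:+1/518400 = 1/518400
(3j)²=7/195 [(6 1 7; 0 0 0)], sign=-1
Σ_t [0,0]: t=0:+1/79833600 = 1/79833600
(3j)²=2/35 [(6 1 7; -5 -1 6)], sign=-1
⇒ 4πI² = 6/5
I = (+1)√(6/5/(4π)) = 0.30901936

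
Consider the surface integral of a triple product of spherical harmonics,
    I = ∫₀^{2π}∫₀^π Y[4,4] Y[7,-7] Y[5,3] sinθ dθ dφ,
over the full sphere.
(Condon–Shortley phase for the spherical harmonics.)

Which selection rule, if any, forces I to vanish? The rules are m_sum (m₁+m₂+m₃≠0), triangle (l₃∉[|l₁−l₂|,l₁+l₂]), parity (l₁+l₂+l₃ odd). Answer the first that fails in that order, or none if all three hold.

none

m₁+m₂+m₃ = 4 − 7 + 3 = 0  ✓
triangle: |4−7|=3 ≤ l₃=5 ≤ 4+7=11  ✓
parity: l₁+l₂+l₃ = 16 is even  ✓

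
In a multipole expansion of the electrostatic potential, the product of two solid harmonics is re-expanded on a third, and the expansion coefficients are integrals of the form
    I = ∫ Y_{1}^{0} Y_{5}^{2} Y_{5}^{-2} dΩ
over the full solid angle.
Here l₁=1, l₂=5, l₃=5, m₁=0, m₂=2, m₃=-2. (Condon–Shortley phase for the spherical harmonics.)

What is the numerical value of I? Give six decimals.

0.000000

l₁+l₂+l₃=11 is odd: 3j(l;000)=0 ⇒ I=0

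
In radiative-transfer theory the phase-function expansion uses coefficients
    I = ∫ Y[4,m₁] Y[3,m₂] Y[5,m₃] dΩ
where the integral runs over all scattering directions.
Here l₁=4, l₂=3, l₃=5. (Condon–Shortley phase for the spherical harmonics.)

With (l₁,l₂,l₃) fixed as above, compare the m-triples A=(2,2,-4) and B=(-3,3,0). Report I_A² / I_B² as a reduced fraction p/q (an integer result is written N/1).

32/15

Same 4,3,5: normalisation and zero-m 3j drop out of the ratio.
A: Δ: 2! 6! 4! / 13! → 1/180180; sum: t=1:−1/2880 t=2:+1/8640 = -1/4320; 3j²(4 3 5; 2 2 -4) = Δ·Π!·Σ² = 8/429  (sign +1)
B: Δ: 2! 6! 4! / 13! → 1/180180; sum: t=2:+1/5760 = 1/5760; 3j²(4 3 5; -3 3 0) = Δ·Π!·Σ² = 5/572  (sign -1)
I_A²/I_B² = (8/429)/(5/572) = 32/15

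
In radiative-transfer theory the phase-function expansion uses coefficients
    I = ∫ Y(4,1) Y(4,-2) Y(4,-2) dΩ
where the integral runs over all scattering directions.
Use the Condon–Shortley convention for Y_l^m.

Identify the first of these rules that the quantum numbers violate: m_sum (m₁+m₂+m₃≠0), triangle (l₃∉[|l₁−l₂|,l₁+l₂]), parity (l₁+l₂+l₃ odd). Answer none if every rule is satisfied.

m₁+m₂+m₃ = 1 − 2 − 2 = -3  ✗
triangle: |4−4|=0 ≤ l₃=4 ≤ 4+4=8
parity: l₁+l₂+l₃ = 12 is even

m_sum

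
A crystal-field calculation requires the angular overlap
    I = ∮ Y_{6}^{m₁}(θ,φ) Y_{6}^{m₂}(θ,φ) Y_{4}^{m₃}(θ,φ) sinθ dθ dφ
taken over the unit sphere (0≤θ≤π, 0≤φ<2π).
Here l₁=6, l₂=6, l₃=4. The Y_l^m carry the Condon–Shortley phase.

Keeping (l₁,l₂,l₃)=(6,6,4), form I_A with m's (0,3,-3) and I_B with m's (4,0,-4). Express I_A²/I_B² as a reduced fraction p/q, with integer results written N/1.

3/5

Same 6,6,4: normalisation and zero-m 3j drop out of the ratio.
A: Δ: 8! 4! 4! / 17! → 1/15315300; sum: t=5:−1/103680 t=6:+1/207360 = -1/207360; 3j²(6 6 4; 0 3 -3) = Δ·Π!·Σ² = 21/2431  (sign +1)
B: Δ: 8! 4! 4! / 17! → 1/15315300; sum: t=2:+1/829440 = 1/829440; 3j²(6 6 4; 4 0 -4) = Δ·Π!·Σ² = 35/2431  (sign +1)
I_A²/I_B² = (21/2431)/(35/2431) = 3/5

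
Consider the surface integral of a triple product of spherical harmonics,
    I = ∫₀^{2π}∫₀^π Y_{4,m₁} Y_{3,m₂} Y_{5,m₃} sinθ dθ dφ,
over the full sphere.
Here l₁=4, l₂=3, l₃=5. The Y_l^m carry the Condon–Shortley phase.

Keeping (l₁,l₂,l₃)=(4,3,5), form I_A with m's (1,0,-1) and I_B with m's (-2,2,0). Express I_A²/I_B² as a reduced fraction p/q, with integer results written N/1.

361/800

Shared (l₁,l₂,l₃)=(4,3,5): N and (l;000)² cancel in I_A²/I_B².
A: Δ = 2!·6!·4!/13! = 1/180180; Racah Σ t=0..2: t=0:+1/432 t=1:−1/192 t=2:+1/1440 = -19/8640; ⇒ 3j(4 3 5; 1 0 -1)² = 361/30030, sgn -1
B: Δ = 2!·6!·4!/13! = 1/180180; Racah Σ t=1..2: t=1:−1/2880 t=2:+1/576 = 1/720; ⇒ 3j(4 3 5; -2 2 0)² = 80/3003, sgn -1
I_A²/I_B² = (361/30030)/(80/3003) = 361/800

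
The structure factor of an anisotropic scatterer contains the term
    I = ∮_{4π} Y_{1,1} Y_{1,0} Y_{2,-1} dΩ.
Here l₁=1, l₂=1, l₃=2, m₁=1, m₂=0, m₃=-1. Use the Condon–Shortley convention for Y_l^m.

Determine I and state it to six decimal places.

-0.218510

Rules hold: Σm=0, L=4 even, 0≤2≤2.
N = 3·3·5 = 45
Δ = 0!·2!·2!/5! = 1/30
Racah Σ t=0..0: t=0:+1/1 = 1/1
⇒ 3j(1 1 2; 0 0 0)² = 2/15, sgn +1
Racah Σ t=0..0: t=0:+1/2 = 1/2
⇒ 3j(1 1 2; 1 0 -1)² = 1/10, sgn -1
4πI² = N·(3j₀)²·(3jₘ)² = 3/5
I = -1·√(0.6/4π) = -0.21850969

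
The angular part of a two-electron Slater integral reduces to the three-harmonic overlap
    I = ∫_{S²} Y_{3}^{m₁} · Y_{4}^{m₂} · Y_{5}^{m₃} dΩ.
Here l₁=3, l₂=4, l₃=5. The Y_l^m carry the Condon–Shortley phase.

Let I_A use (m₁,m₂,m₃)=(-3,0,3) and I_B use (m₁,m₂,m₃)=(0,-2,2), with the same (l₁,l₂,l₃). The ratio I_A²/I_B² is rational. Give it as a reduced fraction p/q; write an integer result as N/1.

75/1

l's match ⇒ only the (l;m) 3-j factors differ between A and B.
A: triangle coeff Δ(3,4,5) = 1/180180; Σ_t [2,2]: t=2:+1/2304 = 1/2304; (3j)²=5/143 [(3 4 5; -3 0 3)], sign=+1
B: triangle coeff Δ(3,4,5) = 1/180180; Σ_t [0,2]: t=0:+1/576 t=1:−1/480 t=2:+1/8640 = -1/4320; (3j)²=1/2145 [(3 4 5; 0 -2 2)], sign=+1
I_A²/I_B² = (5/143)/(1/2145) = 75/1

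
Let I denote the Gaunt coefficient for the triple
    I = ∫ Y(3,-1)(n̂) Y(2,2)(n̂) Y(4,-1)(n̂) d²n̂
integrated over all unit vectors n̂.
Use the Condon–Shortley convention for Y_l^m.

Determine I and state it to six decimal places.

L=9 odd ⇒ parity kills the (l;000) factor ⇒ I = 0

0.000000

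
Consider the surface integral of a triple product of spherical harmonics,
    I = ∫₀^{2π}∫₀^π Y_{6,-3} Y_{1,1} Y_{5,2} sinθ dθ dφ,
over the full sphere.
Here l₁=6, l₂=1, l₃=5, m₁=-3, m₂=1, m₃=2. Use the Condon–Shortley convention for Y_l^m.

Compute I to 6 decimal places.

Rules hold: Σm=0, L=12 even, 5≤5≤7.
N = 13·3·11 = 429
Δ = 2!·10!·0!/13! = 1/858
Racah Σ t=1..1: t=1:−1/14400 = -1/14400
⇒ 3j(6 1 5; 0 0 0)² = 6/143, sgn +1
Racah Σ t=2..2: t=2:+1/60480 = 1/60480
⇒ 3j(6 1 5; -3 1 2)² = 6/143, sgn -1
4πI² = N·(3j₀)²·(3jₘ)² = 108/143
I = -1·√(0.755245/4π) = -0.24515397

-0.245154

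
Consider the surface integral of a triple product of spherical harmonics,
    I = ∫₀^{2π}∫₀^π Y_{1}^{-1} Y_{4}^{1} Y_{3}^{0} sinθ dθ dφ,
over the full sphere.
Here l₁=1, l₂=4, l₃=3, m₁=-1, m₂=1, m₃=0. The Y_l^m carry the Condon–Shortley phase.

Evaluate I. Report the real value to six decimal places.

-0.194664

Rules hold: Σm=0, L=8 even, 3≤3≤5.
N = 3·9·7 = 189
Δ = 2!·0!·6!/9! = 1/252
Racah Σ t=1..1: t=1:−1/36 = -1/36
⇒ 3j(1 4 3; 0 0 0)² = 4/63, sgn +1
Racah Σ t=2..2: t=2:+1/72 = 1/72
⇒ 3j(1 4 3; -1 1 0)² = 5/126, sgn -1
4πI² = N·(3j₀)²·(3jₘ)² = 10/21
I = -1·√(0.47619/4π) = -0.19466390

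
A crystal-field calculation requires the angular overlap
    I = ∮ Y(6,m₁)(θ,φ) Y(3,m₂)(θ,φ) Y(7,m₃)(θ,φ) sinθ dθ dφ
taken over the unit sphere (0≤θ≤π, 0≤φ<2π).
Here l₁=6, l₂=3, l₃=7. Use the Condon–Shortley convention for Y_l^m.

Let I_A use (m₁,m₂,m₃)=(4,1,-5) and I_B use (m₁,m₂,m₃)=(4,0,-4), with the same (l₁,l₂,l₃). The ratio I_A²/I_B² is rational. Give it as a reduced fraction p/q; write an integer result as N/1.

841/768

l's match ⇒ only the (l;m) 3-j factors differ between A and B.
A: triangle coeff Δ(6,3,7) = 1/2042040; Σ_t [0,2]: t=0:+1/3870720 t=1:−1/2177280 t=2:+1/29030400 = -29/174182400; (3j)²=841/185640 [(6 3 7; 4 1 -5)], sign=-1
B: triangle coeff Δ(6,3,7) = 1/2042040; Σ_t [0,2]: t=0:+1/967680 t=1:−1/1451520 t=2:+1/43545600 = 1/2721600; (3j)²=32/7735 [(6 3 7; 4 0 -4)], sign=-1
I_A²/I_B² = (841/185640)/(32/7735) = 841/768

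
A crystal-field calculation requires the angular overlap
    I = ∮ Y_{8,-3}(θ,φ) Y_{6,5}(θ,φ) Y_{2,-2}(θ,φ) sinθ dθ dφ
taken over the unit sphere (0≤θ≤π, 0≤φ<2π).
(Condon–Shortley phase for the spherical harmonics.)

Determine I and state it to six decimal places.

Rules hold: Σm=0, L=16 even, 2≤2≤14.
N = 17·13·5 = 1105
Δ = 12!·4!·0!/17! = 1/30940
Racah Σ t=6..6: t=6:+1/2073600 = 1/2073600
⇒ 3j(8 6 2; 0 0 0)² = 28/1105, sgn +1
Racah Σ t=11..11: t=11:−1/958003200 = -1/958003200
⇒ 3j(8 6 2; -3 5 -2)² = 1/6188, sgn -1
4πI² = N·(3j₀)²·(3jₘ)² = 1/221
I = -1·√(0.00452489/4π) = -0.01897575

-0.018976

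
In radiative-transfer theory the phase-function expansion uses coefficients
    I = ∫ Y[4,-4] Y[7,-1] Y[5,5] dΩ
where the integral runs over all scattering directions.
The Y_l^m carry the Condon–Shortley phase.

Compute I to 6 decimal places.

Rules hold: Σm=0, L=16 even, 3≤5≤11.
N = 9·15·11 = 1485
Δ = 6!·2!·8!/17! = 1/6126120
Racah Σ t=2..4: t=2:+1/69120 t=3:−1/20736 t=4:+1/69120 = -1/51840
⇒ 3j(4 7 5; 0 0 0)² = 280/21879, sgn +1
Racah Σ t=6..6: t=6:+1/58060800 = 1/58060800
⇒ 3j(4 7 5; -4 -1 5)² = 1/4862, sgn +1
4πI² = N·(3j₀)²·(3jₘ)² = 2100/537251
I = +1·√(0.00390879/4π) = 0.01763665

0.017637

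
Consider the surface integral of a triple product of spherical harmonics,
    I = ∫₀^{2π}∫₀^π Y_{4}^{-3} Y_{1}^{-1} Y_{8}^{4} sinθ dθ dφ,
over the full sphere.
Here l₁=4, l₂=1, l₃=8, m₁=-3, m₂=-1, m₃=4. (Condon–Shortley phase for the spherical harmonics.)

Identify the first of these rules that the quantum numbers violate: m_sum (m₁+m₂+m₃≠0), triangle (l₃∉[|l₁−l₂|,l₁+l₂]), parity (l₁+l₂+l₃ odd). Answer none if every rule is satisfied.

azimuthal sum: -3 − 1 + 4 = 0  ✓
3 ≤ 8 ≤ 5 (triangle on l)  ✗
L = 4 + 1 + 8 = 13 (odd)

triangle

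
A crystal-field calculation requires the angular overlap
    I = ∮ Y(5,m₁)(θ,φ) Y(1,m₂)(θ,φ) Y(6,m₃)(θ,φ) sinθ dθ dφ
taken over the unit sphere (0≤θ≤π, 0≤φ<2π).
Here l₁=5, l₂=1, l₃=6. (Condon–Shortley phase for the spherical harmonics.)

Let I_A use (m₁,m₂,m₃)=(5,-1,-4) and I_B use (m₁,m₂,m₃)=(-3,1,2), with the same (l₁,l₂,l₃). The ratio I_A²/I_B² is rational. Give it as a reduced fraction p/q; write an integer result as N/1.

Shared (l₁,l₂,l₃)=(5,1,6): N and (l;000)² cancel in I_A²/I_B².
A: Δ = 0!·10!·2!/13! = 1/858; Racah Σ t=0..0: t=0:+1/7257600 = 1/7257600; ⇒ 3j(5 1 6; 5 -1 -4)² = 1/858, sgn +1
B: Δ = 0!·10!·2!/13! = 1/858; Racah Σ t=0..0: t=0:+1/161280 = 1/161280; ⇒ 3j(5 1 6; -3 1 2)² = 1/143, sgn +1
I_A²/I_B² = (1/858)/(1/143) = 1/6

1/6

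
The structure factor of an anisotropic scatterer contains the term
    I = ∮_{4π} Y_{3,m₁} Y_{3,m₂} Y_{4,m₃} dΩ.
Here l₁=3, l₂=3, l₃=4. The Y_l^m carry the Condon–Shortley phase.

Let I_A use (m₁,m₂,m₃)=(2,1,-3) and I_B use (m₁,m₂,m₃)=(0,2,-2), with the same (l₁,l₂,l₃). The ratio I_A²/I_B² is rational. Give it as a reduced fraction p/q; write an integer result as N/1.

Same 3,3,4: normalisation and zero-m 3j drop out of the ratio.
A: Δ: 2! 4! 4! / 11! → 1/34650; sum: t=0:+1/288 t=1:−1/144 = -1/288; 3j²(3 3 4; 2 1 -3) = Δ·Π!·Σ² = 1/99  (sign +1)
B: Δ: 2! 4! 4! / 11! → 1/34650; sum: t=1:−1/96 t=2:+1/72 = 1/288; 3j²(3 3 4; 0 2 -2) = Δ·Π!·Σ² = 1/462  (sign +1)
I_A²/I_B² = (1/99)/(1/462) = 14/3

14/3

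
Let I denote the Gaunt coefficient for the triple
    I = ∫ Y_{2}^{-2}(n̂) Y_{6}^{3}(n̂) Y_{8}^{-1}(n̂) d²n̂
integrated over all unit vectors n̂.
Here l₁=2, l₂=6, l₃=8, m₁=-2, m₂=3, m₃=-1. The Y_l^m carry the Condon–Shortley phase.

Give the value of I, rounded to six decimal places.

-0.050205

Rules hold: Σm=0, L=16 even, 4≤8≤8.
N = 5·13·17 = 1105
Δ = 0!·4!·12!/17! = 1/30940
Racah Σ t=0..0: t=0:+1/2073600 = 1/2073600
⇒ 3j(2 6 8; 0 0 0)² = 28/1105, sgn +1
Racah Σ t=0..0: t=0:+1/52254720 = 1/52254720
⇒ 3j(2 6 8; -2 3 -1)² = 1/884, sgn -1
4πI² = N·(3j₀)²·(3jₘ)² = 7/221
I = -1·√(0.0316742/4π) = -0.05020511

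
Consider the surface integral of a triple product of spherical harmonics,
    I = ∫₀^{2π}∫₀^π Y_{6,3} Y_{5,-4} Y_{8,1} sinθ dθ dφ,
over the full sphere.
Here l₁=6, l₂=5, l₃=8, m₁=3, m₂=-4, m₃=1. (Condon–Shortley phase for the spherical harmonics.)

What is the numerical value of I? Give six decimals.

Σlᵢ=19 odd — θ-integrand is odd under cosθ→−cosθ; I=0

0.000000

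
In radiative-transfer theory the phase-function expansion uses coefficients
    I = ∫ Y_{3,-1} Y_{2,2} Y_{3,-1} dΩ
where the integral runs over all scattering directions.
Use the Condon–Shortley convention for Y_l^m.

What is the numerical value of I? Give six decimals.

m-sum 0 ✓  L=8 even ✓  1≤3≤5 ✓
Π(2lᵢ+1) = 7×5×7 = 245
triangle coeff Δ(3,2,3) = 1/3780
Σ_t [0,2]: t=0:+1/24 t=1:−1/4 t=2:+1/24 = -1/6
(3j)²=4/105 [(3 2 3; 0 0 0)], sign=+1
Σ_t [2,2]: t=2:+1/16 = 1/16
(3j)²=2/35 [(3 2 3; -1 2 -1)], sign=+1
⇒ 4πI² = 8/15
I = (+1)√(8/15/(4π)) = 0.20601291

0.206013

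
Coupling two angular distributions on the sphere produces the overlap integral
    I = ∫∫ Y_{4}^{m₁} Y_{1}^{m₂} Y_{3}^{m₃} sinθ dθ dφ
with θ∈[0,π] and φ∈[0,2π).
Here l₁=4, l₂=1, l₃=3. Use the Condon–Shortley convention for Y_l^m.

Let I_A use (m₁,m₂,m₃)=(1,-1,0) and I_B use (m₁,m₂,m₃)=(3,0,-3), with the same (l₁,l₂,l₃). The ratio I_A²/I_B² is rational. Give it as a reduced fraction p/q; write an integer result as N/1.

Shared (l₁,l₂,l₃)=(4,1,3): N and (l;000)² cancel in I_A²/I_B².
A: Δ = 2!·6!·0!/9! = 1/252; Racah Σ t=0..0: t=0:+1/72 = 1/72; ⇒ 3j(4 1 3; 1 -1 0)² = 5/126, sgn -1
B: Δ = 2!·6!·0!/9! = 1/252; Racah Σ t=1..1: t=1:−1/720 = -1/720; ⇒ 3j(4 1 3; 3 0 -3)² = 1/36, sgn -1
I_A²/I_B² = (5/126)/(1/36) = 10/7

10/7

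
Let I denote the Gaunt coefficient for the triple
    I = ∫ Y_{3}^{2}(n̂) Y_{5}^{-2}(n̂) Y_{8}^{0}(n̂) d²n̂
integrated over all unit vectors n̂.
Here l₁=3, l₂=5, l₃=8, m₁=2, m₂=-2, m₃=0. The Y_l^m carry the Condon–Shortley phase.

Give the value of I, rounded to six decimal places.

m-sum 0 ✓  L=16 even ✓  2≤8≤8 ✓
Π(2lᵢ+1) = 7×11×17 = 1309
triangle coeff Δ(3,5,8) = 1/136136
Σ_t [0,0]: t=0:+1/518400 = 1/518400
(3j)²=56/2431 [(3 5 8; 0 0 0)], sign=+1
Σ_t [0,0]: t=0:+1/3628800 = 1/3628800
(3j)²=8/2431 [(3 5 8; 2 -2 0)], sign=+1
⇒ 4πI² = 3136/31603
I = (+1)√(3136/31603/(4π)) = 0.08886258

0.088863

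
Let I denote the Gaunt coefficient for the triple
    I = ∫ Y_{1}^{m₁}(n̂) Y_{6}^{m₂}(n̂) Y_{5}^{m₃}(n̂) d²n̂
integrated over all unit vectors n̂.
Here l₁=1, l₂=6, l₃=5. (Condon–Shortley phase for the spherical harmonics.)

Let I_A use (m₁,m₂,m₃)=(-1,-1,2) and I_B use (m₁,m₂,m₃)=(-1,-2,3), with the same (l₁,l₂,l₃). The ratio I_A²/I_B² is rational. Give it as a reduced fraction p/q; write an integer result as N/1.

Same 1,6,5: normalisation and zero-m 3j drop out of the ratio.
A: Δ: 2! 0! 10! / 13! → 1/858; sum: t=2:+1/60480 = 1/60480; 3j²(1 6 5; -1 -1 2) = Δ·Π!·Σ² = 5/429  (sign -1)
B: Δ: 2! 0! 10! / 13! → 1/858; sum: t=2:+1/161280 = 1/161280; 3j²(1 6 5; -1 -2 3) = Δ·Π!·Σ² = 1/143  (sign +1)
I_A²/I_B² = (5/429)/(1/143) = 5/3

5/3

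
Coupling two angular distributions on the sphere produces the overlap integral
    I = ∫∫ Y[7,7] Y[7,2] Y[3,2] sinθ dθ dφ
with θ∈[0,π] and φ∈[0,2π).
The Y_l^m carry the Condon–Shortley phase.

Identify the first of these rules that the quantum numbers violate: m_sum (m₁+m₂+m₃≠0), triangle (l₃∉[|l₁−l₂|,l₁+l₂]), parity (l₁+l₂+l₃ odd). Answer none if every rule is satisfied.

Σmᵢ = 11  ✗
l₃∈[|l₁−l₂|,l₁+l₂]=[0,14], have l₃=3
Σlᵢ = 17 ⇒ odd

m_sum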